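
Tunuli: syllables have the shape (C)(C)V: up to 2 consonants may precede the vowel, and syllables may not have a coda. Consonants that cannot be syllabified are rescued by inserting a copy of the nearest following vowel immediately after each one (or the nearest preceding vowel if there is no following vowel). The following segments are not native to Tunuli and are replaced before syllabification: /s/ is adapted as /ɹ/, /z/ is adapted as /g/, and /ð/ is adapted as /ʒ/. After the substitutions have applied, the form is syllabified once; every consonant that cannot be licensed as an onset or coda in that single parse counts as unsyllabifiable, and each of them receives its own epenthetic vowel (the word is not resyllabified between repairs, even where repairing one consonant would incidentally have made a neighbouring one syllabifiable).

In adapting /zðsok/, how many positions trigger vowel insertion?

2

After substitution the input is /gʒɹok/.
The unsyllabifiable consonants are /g/, /k/; each receives one epenthetic vowel.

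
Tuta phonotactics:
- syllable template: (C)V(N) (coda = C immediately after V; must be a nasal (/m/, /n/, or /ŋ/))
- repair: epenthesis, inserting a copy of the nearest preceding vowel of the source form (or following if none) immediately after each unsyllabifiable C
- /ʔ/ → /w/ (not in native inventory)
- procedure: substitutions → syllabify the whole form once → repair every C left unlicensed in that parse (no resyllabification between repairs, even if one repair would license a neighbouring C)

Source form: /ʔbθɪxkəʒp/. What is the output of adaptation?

Substitution: /ʔ/ → /w/, giving /wbθɪxkəʒp/.
Syllabifying with onset maximization leaves /w/, /b/, /x/, /ʒ/, /p/ stranded (only a nasal (/m/, /n/, or /ŋ/) is licensed in coda position; onsets are limited to one consonant).
Each unlicensed consonant becomes the onset of a new syllable: /w/ → /wɪ/, /b/ → /bɪ/, /x/ → /xɪ/, /ʒ/ → /ʒə/, /p/ → /pə/.

wɪbɪθɪxɪkəʒəpə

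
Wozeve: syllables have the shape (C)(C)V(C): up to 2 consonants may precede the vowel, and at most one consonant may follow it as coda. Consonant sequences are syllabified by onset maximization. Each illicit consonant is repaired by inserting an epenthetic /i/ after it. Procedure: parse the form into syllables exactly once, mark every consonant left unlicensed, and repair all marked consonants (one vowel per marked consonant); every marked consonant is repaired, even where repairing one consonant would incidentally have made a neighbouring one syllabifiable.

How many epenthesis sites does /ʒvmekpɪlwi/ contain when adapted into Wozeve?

1

The unsyllabifiable consonants are /ʒ/; each receives one epenthetic vowel.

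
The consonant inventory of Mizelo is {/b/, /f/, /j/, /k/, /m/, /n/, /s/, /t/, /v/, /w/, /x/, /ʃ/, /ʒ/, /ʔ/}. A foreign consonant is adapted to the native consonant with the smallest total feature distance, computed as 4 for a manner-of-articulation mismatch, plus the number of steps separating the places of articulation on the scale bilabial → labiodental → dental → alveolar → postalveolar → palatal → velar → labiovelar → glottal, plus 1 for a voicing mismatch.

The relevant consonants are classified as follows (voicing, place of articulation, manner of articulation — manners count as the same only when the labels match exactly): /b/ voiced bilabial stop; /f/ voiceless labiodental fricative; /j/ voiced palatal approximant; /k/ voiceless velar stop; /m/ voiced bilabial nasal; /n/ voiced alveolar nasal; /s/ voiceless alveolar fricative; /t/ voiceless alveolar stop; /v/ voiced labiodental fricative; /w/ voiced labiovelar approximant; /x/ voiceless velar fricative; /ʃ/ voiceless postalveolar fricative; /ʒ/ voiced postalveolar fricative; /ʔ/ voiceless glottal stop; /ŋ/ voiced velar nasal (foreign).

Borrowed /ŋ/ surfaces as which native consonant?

/n/ is closest: same manner (nasal), place distance 3 (velar→alveolar), same voicing; total 3. Next closest is /j/ at distance 5.

n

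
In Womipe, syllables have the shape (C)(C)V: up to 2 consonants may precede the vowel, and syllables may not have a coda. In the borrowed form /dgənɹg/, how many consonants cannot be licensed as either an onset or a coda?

Under (C)(C)V, the unsyllabifiable consonants are /n/, /ɹ/, /g/ (no codas are permitted; onsets may contain at most 2 consonants).

3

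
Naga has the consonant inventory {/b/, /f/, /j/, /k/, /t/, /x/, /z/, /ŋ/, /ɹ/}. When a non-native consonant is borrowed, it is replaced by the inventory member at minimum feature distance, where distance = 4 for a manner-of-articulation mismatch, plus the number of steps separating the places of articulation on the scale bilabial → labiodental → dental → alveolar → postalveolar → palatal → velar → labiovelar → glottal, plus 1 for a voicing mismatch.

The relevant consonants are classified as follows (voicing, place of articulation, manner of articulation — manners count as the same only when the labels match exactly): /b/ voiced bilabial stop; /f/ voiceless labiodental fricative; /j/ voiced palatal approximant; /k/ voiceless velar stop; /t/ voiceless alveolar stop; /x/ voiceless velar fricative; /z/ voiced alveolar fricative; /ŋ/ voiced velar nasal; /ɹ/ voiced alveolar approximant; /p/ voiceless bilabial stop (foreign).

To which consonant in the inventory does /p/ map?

b

/b/ is closest: same manner (stop), place distance 0 (bilabial→bilabial), voicing differs (+1); total 1. Next closest is /t/ at distance 3.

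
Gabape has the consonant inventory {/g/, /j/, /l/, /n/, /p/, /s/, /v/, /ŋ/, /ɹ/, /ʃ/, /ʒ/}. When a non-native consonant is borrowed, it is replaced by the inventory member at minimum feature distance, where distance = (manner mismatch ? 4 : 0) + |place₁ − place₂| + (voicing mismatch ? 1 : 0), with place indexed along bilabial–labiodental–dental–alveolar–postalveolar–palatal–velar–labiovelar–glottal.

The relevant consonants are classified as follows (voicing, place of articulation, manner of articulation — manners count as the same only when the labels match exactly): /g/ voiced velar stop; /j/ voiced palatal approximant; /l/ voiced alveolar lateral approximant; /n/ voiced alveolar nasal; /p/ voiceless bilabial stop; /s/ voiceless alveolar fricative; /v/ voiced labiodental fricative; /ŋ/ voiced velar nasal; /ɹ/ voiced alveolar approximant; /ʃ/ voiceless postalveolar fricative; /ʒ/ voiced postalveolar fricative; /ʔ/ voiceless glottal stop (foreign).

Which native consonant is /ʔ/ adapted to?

g

/g/ is closest: same manner (stop), place distance 2 (glottal→velar), voicing differs (+1); total 3. Next closest is /ŋ/ at distance 7.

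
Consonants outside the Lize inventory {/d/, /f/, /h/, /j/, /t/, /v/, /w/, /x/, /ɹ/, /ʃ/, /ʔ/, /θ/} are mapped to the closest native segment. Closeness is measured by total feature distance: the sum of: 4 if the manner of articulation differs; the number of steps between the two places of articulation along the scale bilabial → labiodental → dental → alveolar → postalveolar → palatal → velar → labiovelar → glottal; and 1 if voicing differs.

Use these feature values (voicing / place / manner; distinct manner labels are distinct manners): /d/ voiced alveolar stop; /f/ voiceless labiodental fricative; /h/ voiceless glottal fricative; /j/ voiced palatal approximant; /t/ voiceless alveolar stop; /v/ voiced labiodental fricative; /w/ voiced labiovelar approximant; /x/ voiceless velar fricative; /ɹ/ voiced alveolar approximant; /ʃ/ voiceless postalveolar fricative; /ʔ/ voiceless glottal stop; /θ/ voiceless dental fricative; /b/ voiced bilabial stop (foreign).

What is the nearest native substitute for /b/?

/d/ is closest: same manner (stop), place distance 3 (bilabial→alveolar), same voicing; total 3. Next closest is /t/ at distance 4.

d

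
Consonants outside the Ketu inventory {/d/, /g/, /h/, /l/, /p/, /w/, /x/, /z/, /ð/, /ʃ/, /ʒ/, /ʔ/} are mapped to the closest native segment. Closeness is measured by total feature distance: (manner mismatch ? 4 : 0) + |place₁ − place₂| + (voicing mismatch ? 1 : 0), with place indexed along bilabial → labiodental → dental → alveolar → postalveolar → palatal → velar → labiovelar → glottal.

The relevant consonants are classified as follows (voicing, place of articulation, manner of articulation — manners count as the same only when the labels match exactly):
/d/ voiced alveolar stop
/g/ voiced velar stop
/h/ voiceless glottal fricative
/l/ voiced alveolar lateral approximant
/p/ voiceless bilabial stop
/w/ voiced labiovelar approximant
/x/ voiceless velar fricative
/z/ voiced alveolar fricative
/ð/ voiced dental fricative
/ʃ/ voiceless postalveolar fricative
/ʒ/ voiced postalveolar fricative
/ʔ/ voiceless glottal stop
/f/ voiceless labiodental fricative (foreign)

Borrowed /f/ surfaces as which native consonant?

/ð/ is closest: same manner (fricative), place distance 1 (labiodental→dental), voicing differs (+1); total 2. Next closest is /z/ at distance 3.

ð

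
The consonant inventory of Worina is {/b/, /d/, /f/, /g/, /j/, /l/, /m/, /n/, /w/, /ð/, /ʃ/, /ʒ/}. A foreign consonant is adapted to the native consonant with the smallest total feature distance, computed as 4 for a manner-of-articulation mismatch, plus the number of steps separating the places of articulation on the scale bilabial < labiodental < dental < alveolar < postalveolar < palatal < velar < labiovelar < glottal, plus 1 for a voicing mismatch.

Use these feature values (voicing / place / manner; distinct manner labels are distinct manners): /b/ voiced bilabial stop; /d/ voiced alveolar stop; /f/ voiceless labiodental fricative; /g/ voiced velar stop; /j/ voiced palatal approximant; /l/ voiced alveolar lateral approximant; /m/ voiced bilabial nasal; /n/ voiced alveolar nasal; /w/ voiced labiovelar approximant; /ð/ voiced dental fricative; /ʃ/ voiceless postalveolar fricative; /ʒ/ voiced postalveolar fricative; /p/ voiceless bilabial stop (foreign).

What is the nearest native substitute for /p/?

b

/b/ is closest: same manner (stop), place distance 0 (bilabial→bilabial), voicing differs (+1); total 1. Next closest is /d/ at distance 4.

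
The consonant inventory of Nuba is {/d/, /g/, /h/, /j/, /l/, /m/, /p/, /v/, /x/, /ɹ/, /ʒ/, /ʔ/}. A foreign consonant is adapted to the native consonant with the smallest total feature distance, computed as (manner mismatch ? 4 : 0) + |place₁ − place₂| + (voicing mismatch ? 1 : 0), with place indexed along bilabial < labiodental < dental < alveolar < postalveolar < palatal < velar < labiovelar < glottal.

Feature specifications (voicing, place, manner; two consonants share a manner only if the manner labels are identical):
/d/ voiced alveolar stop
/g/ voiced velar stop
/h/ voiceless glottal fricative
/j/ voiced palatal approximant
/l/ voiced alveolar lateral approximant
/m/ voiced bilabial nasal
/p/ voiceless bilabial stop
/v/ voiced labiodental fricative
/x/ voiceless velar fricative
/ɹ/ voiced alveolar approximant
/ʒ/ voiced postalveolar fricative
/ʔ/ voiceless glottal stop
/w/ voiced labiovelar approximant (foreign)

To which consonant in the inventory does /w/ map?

/j/ is closest: same manner (approximant), place distance 2 (labiovelar→palatal), same voicing; total 2. Next closest is /ɹ/ at distance 4.

j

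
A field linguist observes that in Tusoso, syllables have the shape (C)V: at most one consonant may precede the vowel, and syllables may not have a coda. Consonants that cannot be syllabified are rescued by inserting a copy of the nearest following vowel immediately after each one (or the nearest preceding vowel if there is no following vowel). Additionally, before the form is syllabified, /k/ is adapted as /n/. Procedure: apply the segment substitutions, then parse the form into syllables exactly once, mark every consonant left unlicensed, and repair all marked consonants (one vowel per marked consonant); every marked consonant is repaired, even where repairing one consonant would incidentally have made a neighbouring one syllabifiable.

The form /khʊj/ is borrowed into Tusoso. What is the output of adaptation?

Substitution: /k/ → /n/, giving /nhʊj/.
Under (C)V, the unsyllabifiable consonants are /n/, /j/ (no codas are permitted; onsets are limited to one consonant).
Epenthesis after each stranded consonant: /n/ → /nʊ/, /j/ → /jʊ/.

nʊhʊjʊ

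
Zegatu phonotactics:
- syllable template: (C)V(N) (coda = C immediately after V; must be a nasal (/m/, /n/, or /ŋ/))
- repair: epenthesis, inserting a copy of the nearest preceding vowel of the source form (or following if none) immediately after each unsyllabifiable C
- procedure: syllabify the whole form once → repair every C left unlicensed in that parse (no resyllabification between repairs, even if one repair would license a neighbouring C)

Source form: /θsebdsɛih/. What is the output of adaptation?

Syllabifying with onset maximization leaves /θ/, /b/, /d/, /h/ stranded (only a nasal (/m/, /n/, or /ŋ/) is licensed in coda position; onsets are limited to one consonant).
Each unlicensed consonant becomes the onset of a new syllable: /θ/ → /θe/, /b/ → /be/, /d/ → /de/, /h/ → /hi/.

θesebedesɛihi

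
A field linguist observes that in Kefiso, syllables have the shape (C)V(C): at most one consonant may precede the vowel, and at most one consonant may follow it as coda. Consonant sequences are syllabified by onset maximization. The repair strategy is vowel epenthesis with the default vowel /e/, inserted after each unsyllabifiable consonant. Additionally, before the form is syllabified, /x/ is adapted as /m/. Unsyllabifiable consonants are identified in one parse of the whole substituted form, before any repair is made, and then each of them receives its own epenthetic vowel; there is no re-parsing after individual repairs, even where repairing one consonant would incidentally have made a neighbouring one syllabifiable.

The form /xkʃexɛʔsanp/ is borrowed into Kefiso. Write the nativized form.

Substitution: /x/ → /m/, giving /mkʃemɛʔsanp/.
Under (C)V(C), the unsyllabifiable consonants are /m/, /k/, /p/ (at most one coda consonant is licensed; onsets are limited to one consonant).
Each unlicensed consonant becomes the onset of a new syllable: /m/ → /me/, /k/ → /ke/, /p/ → /pe/.

mekeʃemɛʔsanpe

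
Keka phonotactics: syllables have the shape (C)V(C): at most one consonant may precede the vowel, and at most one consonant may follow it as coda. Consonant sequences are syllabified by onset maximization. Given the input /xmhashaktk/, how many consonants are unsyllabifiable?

Under (C)V(C), the unsyllabifiable consonants are /x/, /m/, /t/, /k/ (at most one coda consonant is licensed; onsets are limited to one consonant).

4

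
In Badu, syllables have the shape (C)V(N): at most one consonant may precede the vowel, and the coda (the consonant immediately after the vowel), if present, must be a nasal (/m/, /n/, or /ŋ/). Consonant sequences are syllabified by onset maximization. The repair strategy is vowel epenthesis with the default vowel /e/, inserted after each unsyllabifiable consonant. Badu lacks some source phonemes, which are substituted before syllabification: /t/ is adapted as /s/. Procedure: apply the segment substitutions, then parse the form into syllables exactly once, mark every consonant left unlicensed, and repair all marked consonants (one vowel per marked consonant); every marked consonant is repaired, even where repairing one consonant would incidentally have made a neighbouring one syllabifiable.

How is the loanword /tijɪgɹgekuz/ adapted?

Substitution: /t/ → /s/, giving /sijɪgɹgekuz/.
The consonants /g/, /ɹ/, /z/ cannot be parsed into a legal (C)V(N) syllable (only a nasal (/m/, /n/, or /ŋ/) is licensed in coda position; onsets are limited to one consonant).
Epenthesis after each stranded consonant: /g/ → /ge/, /ɹ/ → /ɹe/, /z/ → /ze/.

sijɪgeɹegekuze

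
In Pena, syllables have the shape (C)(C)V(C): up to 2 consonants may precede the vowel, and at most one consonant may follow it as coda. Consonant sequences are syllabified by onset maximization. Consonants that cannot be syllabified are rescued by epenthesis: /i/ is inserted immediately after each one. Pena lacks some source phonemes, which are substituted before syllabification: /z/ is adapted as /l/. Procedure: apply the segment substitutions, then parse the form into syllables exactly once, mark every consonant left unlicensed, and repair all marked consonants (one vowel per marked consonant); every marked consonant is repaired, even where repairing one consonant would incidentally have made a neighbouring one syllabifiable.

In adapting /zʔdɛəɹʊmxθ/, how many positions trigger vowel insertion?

After substitution the input is /lʔdɛəɹʊmxθ/.
The unsyllabifiable consonants are /l/, /x/, /θ/; each receives one epenthetic vowel.

3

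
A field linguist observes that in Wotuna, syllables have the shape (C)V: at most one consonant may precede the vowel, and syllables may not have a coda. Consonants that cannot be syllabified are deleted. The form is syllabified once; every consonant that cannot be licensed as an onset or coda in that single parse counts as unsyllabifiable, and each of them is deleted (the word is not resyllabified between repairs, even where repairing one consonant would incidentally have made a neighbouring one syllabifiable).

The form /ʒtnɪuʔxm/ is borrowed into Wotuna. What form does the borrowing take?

nɪu

Under (C)V, the unsyllabifiable consonants are /ʒ/, /t/, /ʔ/, /x/, /m/ (no codas are permitted; onsets are limited to one consonant).
Deletion applies to /ʒ/, /t/, /ʔ/, /x/, /m/.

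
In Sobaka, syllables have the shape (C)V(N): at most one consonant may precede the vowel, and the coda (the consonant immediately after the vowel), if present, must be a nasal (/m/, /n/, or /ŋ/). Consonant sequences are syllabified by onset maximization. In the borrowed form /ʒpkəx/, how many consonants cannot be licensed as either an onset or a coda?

3

Under (C)V(N), the unsyllabifiable consonants are /ʒ/, /p/, /x/ (only a nasal (/m/, /n/, or /ŋ/) is licensed in coda position; onsets are limited to one consonant).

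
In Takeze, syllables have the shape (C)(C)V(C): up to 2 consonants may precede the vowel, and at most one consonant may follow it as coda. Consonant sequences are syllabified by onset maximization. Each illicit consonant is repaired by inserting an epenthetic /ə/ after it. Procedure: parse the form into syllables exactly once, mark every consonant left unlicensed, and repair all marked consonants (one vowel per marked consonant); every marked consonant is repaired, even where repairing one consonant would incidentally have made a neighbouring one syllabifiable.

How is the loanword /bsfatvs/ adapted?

Syllabifying with onset maximization leaves /b/, /v/, /s/ stranded (at most one coda consonant is licensed; onsets may contain at most 2 consonants).
Inserting the epenthetic vowel yields /b/ → /bə/, /v/ → /və/, /s/ → /sə/.

bəsfatvəsə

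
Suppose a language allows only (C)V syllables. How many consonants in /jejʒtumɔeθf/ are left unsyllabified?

4

Under (C)V, the unsyllabifiable consonants are /j/, /ʒ/, /θ/, /f/ (no codas are permitted; onsets are limited to one consonant).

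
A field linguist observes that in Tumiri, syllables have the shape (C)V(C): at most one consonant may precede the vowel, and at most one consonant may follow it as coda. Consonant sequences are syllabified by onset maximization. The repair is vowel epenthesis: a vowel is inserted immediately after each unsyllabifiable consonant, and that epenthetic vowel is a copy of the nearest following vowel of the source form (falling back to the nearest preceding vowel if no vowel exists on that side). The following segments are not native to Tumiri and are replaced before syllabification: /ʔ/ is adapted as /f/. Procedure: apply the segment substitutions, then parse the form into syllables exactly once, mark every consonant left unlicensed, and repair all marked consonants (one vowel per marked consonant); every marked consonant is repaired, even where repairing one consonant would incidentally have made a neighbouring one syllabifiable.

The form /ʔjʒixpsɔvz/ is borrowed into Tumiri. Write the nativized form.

Substitution: /ʔ/ → /f/, giving /fjʒixpsɔvz/.
Syllabifying with onset maximization leaves /f/, /j/, /p/, /z/ stranded (at most one coda consonant is licensed; onsets are limited to one consonant).
Epenthesis after each stranded consonant: /f/ → /fi/, /j/ → /ji/, /p/ → /pɔ/, /z/ → /zɔ/.

fijiʒixpɔsɔvzɔ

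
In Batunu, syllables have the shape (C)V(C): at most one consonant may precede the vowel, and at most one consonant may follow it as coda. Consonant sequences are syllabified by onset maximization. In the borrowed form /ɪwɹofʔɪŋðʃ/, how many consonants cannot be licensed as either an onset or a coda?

2

Syllabifying with onset maximization leaves /ð/, /ʃ/ stranded (at most one coda consonant is licensed; onsets are limited to one consonant).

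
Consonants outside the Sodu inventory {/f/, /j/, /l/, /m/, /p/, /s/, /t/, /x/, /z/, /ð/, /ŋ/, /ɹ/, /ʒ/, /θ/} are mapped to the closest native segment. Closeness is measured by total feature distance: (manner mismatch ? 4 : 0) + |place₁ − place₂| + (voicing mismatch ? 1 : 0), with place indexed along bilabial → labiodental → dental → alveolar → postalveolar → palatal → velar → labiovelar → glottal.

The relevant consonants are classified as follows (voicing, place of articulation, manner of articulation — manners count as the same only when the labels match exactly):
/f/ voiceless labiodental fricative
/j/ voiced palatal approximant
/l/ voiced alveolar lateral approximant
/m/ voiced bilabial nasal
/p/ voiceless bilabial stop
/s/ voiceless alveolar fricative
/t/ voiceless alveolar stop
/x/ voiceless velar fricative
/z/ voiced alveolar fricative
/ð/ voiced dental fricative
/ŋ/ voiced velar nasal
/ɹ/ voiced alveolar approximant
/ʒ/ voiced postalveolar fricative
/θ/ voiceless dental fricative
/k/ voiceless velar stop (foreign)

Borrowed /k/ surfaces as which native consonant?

/t/ is closest: same manner (stop), place distance 3 (velar→alveolar), same voicing; total 3. Next closest is /x/ at distance 4.

t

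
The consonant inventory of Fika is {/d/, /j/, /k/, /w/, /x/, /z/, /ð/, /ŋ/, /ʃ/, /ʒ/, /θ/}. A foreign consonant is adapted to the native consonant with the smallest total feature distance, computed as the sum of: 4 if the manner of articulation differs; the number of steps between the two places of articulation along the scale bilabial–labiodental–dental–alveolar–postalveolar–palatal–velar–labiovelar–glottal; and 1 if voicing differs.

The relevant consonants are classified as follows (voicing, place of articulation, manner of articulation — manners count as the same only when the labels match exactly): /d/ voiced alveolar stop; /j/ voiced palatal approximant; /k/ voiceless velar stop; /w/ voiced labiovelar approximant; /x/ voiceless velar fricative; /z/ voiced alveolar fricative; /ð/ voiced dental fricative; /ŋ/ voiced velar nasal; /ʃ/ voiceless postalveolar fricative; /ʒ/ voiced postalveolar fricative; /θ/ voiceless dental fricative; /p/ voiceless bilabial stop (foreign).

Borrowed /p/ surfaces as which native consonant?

/d/ is closest: same manner (stop), place distance 3 (bilabial→alveolar), voicing differs (+1); total 4. Next closest is /k/ at distance 6.

d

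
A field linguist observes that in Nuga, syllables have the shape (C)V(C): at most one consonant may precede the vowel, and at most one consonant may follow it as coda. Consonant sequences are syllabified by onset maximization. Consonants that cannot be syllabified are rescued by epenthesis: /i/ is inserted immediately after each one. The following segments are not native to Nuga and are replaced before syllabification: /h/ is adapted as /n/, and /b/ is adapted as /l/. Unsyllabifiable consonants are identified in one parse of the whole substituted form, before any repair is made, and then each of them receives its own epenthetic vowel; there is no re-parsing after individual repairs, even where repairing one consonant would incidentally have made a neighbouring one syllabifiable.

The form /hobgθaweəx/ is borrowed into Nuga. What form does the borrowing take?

nolgiθaweəx

Substitution: /h/ → /n/, /b/ → /l/, giving /nolgθaweəx/.
The consonants /g/ cannot be parsed into a legal (C)V(C) syllable (at most one coda consonant is licensed; onsets are limited to one consonant).
Inserting the epenthetic vowel yields /g/ → /gi/.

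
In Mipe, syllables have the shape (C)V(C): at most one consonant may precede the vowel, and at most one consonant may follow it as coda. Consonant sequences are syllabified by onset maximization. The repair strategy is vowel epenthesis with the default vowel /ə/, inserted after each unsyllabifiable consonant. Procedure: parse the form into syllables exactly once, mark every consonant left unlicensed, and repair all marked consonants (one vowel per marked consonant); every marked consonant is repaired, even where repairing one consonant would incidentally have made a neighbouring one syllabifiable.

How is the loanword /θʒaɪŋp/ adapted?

θəʒaɪŋpə

Under (C)V(C), the unsyllabifiable consonants are /θ/, /p/ (at most one coda consonant is licensed; onsets are limited to one consonant).
Inserting the epenthetic vowel yields /θ/ → /θə/, /p/ → /pə/.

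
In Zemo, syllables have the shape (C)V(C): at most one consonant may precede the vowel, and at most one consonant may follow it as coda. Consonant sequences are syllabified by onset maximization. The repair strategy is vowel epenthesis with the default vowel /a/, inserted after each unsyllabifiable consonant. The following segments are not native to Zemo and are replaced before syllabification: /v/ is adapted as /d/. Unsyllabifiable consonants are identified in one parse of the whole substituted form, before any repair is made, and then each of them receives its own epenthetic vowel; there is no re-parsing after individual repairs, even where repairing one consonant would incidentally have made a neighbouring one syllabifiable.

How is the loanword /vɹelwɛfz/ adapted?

Substitution: /v/ → /d/, giving /dɹelwɛfz/.
Under (C)V(C), the unsyllabifiable consonants are /d/, /z/ (at most one coda consonant is licensed; onsets are limited to one consonant).
Each unlicensed consonant becomes the onset of a new syllable: /d/ → /da/, /z/ → /za/.

daɹelwɛfza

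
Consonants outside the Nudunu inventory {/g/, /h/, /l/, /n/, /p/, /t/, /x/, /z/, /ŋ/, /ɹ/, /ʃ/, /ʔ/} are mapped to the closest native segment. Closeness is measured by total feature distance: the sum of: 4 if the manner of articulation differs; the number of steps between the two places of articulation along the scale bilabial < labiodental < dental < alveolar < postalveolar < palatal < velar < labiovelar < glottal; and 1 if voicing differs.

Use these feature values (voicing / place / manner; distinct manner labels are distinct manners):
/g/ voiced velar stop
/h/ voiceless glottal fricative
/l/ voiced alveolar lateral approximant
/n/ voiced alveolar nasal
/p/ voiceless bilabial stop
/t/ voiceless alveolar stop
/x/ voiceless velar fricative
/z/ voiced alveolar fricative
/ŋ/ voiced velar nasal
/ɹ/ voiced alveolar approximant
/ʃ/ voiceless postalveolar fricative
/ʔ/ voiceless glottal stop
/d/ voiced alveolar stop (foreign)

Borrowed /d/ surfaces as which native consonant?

/t/ is closest: same manner (stop), place distance 0 (alveolar→alveolar), voicing differs (+1); total 1. Next closest is /g/ at distance 3.

t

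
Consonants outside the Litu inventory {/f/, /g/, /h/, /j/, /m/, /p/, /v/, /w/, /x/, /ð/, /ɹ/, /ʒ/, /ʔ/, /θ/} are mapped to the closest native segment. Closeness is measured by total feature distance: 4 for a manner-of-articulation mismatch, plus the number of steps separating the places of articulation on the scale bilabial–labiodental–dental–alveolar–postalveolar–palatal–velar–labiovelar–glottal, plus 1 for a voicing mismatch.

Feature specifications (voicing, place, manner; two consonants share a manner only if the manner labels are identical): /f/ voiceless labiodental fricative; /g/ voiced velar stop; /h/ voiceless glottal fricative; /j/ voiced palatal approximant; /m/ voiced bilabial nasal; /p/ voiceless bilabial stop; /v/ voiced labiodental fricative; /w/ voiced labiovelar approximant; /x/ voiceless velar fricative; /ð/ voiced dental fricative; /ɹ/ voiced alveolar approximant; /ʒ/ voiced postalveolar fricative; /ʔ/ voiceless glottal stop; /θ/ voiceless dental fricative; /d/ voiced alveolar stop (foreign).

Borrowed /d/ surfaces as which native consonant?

/g/ is closest: same manner (stop), place distance 3 (alveolar→velar), same voicing; total 3. Next closest is /p/ at distance 4.

g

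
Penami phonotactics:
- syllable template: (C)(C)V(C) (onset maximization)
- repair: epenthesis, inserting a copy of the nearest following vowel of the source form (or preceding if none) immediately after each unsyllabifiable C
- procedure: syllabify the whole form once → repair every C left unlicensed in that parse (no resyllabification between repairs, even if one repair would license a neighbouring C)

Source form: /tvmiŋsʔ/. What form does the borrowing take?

The consonants /t/, /s/, /ʔ/ cannot be parsed into a legal (C)(C)V(C) syllable (at most one coda consonant is licensed; onsets may contain at most 2 consonants).
Epenthesis after each stranded consonant: /t/ → /ti/, /s/ → /si/, /ʔ/ → /ʔi/.

tivmiŋsiʔi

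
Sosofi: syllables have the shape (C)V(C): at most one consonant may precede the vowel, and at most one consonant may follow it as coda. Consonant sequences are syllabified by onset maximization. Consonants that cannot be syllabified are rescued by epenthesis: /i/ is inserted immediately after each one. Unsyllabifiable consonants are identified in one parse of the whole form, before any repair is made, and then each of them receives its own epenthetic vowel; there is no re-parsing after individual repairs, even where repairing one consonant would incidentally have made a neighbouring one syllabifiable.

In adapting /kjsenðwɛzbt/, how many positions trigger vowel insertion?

5

The unsyllabifiable consonants are /k/, /j/, /ð/, /b/, /t/; each receives one epenthetic vowel.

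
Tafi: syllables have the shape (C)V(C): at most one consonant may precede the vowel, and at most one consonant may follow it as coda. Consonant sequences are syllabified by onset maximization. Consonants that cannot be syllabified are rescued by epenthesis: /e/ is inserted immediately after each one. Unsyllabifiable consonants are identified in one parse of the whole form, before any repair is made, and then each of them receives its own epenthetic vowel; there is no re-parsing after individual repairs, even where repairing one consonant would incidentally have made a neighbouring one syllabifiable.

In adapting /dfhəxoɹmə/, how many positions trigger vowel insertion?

The unsyllabifiable consonants are /d/, /f/; each receives one epenthetic vowel.

2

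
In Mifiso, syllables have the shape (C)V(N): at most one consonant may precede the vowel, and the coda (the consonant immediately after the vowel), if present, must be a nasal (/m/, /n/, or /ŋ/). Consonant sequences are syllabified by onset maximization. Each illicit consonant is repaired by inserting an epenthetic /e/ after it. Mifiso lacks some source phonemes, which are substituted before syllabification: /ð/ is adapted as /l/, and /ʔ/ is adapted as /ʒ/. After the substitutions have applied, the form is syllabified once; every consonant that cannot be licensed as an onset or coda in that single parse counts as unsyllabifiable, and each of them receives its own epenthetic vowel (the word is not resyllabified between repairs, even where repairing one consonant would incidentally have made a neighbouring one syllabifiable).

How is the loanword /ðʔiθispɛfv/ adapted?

Substitution: /ð/ → /l/, /ʔ/ → /ʒ/, giving /lʒiθispɛfv/.
The consonants /l/, /s/, /f/, /v/ cannot be parsed into a legal (C)V(N) syllable (only a nasal (/m/, /n/, or /ŋ/) is licensed in coda position; onsets are limited to one consonant).
Each unlicensed consonant becomes the onset of a new syllable: /l/ → /le/, /s/ → /se/, /f/ → /fe/, /v/ → /ve/.

leʒiθisepɛfeve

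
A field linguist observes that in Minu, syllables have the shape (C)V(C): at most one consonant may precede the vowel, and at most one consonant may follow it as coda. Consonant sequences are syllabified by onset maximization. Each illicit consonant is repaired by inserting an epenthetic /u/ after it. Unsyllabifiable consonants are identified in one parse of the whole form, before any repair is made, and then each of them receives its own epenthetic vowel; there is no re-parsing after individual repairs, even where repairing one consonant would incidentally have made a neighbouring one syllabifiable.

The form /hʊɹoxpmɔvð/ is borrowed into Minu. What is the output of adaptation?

hʊɹoxpumɔvðu

The consonants /p/, /ð/ cannot be parsed into a legal (C)V(C) syllable (at most one coda consonant is licensed; onsets are limited to one consonant).
Inserting the epenthetic vowel yields /p/ → /pu/, /ð/ → /ðu/.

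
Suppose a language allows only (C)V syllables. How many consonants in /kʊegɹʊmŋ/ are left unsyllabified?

Under (C)V, the unsyllabifiable consonants are /g/, /m/, /ŋ/ (no codas are permitted; onsets are limited to one consonant).

3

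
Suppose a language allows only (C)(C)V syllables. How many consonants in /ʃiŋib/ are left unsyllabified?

1

Under (C)(C)V, the unsyllabifiable consonants are /b/ (no codas are permitted; onsets may contain at most 2 consonants).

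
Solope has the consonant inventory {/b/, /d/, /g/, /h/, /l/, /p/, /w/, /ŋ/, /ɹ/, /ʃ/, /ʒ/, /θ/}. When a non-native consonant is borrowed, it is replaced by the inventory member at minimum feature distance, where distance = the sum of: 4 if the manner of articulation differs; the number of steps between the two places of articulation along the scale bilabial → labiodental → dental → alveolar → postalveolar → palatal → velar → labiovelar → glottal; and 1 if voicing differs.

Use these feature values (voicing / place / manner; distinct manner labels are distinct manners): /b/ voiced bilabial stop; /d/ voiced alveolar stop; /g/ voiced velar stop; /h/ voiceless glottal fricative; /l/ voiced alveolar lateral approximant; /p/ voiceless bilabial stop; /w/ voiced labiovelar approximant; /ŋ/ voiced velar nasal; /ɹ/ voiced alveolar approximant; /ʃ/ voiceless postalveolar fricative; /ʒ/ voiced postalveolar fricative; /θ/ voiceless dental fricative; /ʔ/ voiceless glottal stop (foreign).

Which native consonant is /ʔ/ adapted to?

/g/ is closest: same manner (stop), place distance 2 (glottal→velar), voicing differs (+1); total 3. Next closest is /h/ at distance 4.

g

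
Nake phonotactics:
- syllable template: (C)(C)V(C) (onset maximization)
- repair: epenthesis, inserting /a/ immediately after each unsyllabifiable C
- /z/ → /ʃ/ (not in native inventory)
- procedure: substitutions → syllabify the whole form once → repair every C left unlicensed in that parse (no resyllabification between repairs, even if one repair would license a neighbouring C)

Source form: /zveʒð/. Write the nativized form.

Substitution: /z/ → /ʃ/, giving /ʃveʒð/.
Under (C)(C)V(C), the unsyllabifiable consonants are /ð/ (at most one coda consonant is licensed; onsets may contain at most 2 consonants).
Each unlicensed consonant becomes the onset of a new syllable: /ð/ → /ða/.

ʃveʒða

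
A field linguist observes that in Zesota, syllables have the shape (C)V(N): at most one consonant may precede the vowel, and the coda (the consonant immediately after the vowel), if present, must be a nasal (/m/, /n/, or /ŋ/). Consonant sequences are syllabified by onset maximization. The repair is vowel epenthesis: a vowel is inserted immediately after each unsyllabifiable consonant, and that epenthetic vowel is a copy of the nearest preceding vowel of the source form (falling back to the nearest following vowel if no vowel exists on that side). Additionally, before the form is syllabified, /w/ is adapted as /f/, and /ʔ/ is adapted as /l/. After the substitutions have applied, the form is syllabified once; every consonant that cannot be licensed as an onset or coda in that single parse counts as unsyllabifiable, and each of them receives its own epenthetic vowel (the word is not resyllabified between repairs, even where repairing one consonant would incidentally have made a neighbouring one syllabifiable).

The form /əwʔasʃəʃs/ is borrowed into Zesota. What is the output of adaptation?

əfəlasaʃəʃəsə

Substitution: /w/ → /f/, /ʔ/ → /l/, giving /əflasʃəʃs/.
Syllabifying with onset maximization leaves /f/, /s/, /ʃ/, /s/ stranded (only a nasal (/m/, /n/, or /ŋ/) is licensed in coda position; onsets are limited to one consonant).
Inserting the epenthetic vowel yields /f/ → /fə/, /s/ → /sa/, /ʃ/ → /ʃə/, /s/ → /sə/.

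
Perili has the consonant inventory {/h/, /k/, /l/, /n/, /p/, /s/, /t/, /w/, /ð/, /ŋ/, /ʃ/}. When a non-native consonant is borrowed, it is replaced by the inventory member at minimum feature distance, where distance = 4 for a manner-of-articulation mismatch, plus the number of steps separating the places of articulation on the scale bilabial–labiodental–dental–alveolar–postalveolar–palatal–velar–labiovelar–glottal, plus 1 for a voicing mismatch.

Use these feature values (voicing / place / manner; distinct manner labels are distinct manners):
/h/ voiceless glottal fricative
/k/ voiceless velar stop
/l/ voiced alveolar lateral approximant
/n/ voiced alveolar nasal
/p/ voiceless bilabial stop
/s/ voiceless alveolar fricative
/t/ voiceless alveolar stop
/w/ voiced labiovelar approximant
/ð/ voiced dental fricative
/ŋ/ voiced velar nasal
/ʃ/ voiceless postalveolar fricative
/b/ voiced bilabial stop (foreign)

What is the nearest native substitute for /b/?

/p/ is closest: same manner (stop), place distance 0 (bilabial→bilabial), voicing differs (+1); total 1. Next closest is /t/ at distance 4.

p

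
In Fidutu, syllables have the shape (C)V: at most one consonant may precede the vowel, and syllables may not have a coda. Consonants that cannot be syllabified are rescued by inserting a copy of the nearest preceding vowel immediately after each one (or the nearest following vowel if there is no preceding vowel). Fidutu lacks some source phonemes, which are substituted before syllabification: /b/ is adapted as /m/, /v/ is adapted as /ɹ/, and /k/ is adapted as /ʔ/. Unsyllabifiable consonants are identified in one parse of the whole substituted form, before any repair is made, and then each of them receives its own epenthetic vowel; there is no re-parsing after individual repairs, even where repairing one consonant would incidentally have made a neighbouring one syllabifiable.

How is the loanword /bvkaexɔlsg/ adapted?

maɹaʔaexɔlɔsɔgɔ

Substitution: /b/ → /m/, /v/ → /ɹ/, /k/ → /ʔ/, giving /mɹʔaexɔlsg/.
Under (C)V, the unsyllabifiable consonants are /m/, /ɹ/, /l/, /s/, /g/ (no codas are permitted; onsets are limited to one consonant).
Epenthesis after each stranded consonant: /m/ → /ma/, /ɹ/ → /ɹa/, /l/ → /lɔ/, /s/ → /sɔ/, /g/ → /gɔ/.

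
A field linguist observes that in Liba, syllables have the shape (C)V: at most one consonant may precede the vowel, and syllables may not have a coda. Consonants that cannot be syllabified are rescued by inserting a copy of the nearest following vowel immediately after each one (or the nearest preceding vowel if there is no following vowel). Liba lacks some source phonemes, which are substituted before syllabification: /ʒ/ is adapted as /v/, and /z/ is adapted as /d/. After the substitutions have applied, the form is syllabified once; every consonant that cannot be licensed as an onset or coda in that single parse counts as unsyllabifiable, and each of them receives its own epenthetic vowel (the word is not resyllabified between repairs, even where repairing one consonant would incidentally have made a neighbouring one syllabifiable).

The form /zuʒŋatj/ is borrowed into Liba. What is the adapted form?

Substitution: /z/ → /d/, /ʒ/ → /v/, giving /duvŋatj/.
The consonants /v/, /t/, /j/ cannot be parsed into a legal (C)V syllable (no codas are permitted; onsets are limited to one consonant).
Epenthesis after each stranded consonant: /v/ → /va/, /t/ → /ta/, /j/ → /ja/.

duvaŋataja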